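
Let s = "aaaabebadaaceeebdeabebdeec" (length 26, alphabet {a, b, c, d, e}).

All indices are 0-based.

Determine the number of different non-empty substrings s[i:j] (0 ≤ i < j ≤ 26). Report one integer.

312

rank→(start, suffix):
  0 → (0, 'aaaabebadaaceeebdeabebdeec')
  1 → (1, 'aaabebadaaceeebdeabebdeec')
  2 → (2, 'aabebadaaceeebdeabebdeec')
  3 → (9, 'aaceeebdeabebdeec')
  4 → (3, 'abebadaaceeebdeabebdeec')
  5 → (18, 'abebdeec')
  6 → (10, 'aceeebdeabebdeec')
  7 → (7, 'adaaceeebdeabebdeec')
  8 → (6, 'badaaceeebdeabebdeec')
  9 → (15, 'bdeabebdeec')
  10 → (21, 'bdeec')
  11 → (4, 'bebadaaceeebdeabebdeec')
  12 → (19, 'bebdeec')
  13 → (25, 'c')
  14 → (11, 'ceeebdeabebdeec')
  15 → (8, 'daaceeebdeabebdeec')
  16 → (16, 'deabebdeec')
  17 → (22, 'deec')
  18 → (17, 'eabebdeec')
  19 → (5, 'ebadaaceeebdeabebdeec')
  20 → (14, 'ebdeabebdeec')
  21 → (20, 'ebdeec')
  22 → (24, 'ec')
  23 → (13, 'eebdeabebdeec')
  24 → (23, 'eec')
  25 → (12, 'eeebdeabebdeec')

SA = [0, 1, 2, 9, 3, 18, 10, 7, 6, 15, 21, 4, 19, 25, 11, 8, 16, 22, 17, 5, 14, 20, 24, 13, 23, 12]
i: (SA[i-1],SA[i]) lcp shared
  1: (0,1) 3 'aaa'
  2: (1,2) 2 'aa'
  3: (2,9) 2 'aa'
  4: (9,3) 1 'a'
  5: (3,18) 4 'abeb'
  6: (18,10) 1 'a'
  7: (10,7) 1 'a'
  8: (7,6) 0 ''
  9: (6,15) 1 'b'
  10: (15,21) 3 'bde'
  11: (21,4) 1 'b'
  12: (4,19) 3 'beb'
  13: (19,25) 0 ''
  14: (25,11) 1 'c'
  15: (11,8) 0 ''
  16: (8,16) 1 'd'
  17: (16,22) 2 'de'
  18: (22,17) 0 ''
  19: (17,5) 1 'e'
  20: (5,14) 2 'eb'
  21: (14,20) 4 'ebde'
  22: (20,24) 1 'e'
  23: (24,13) 1 'e'
  24: (13,23) 2 'ee'
  25: (23,12) 2 'ee'

n(n+1)/2 = 26·27/2 = 351
Σ LCP = 0 + 3 + 2 + 2 + 1 + 4 + 1 + 1 + 0 + 1 + 3 + 1 + 3 + 0 + 1 + 0 + 1 + 2 + 0 + 1 + 2 + 4 + 1 + 1 + 2 + 2 = 39
distinct = 351 − 39 = 312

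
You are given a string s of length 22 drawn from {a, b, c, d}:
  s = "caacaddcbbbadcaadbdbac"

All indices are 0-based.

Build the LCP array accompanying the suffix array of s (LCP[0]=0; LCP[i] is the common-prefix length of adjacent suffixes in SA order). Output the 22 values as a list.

[0, 2, 1, 2, 1, 2, 2, 0, 2, 1, 2, 1, 0, 1, 3, 2, 1, 0, 2, 1, 2, 1]

rank | idx | suffix
   0 |   1 | aacaddcbbbadcaadbdbac
   1 |  14 | aadbdbac
   2 |  20 | ac
   3 |   2 | acaddcbbbadcaadbdbac
   4 |  15 | adbdbac
   5 |  11 | adcaadbdbac
   6 |   4 | addcbbbadcaadbdbac
   7 |  19 | bac
   8 |  10 | badcaadbdbac
   9 |   9 | bbadcaadbdbac
  10 |   8 | bbbadcaadbdbac
  11 |  17 | bdbac
  12 |  21 | c
  13 |   0 | caacaddcbbbadcaadbdbac
  14 |  13 | caadbdbac
  15 |   3 | caddcbbbadcaadbdbac
  16 |   7 | cbbbadcaadbdbac
  17 |  18 | dbac
  18 |  16 | dbdbac
  19 |  12 | dcaadbdbac
  20 |   6 | dcbbbadcaadbdbac
  21 |   5 | ddcbbbadcaadbdbac

SA = [1, 14, 20, 2, 15, 11, 4, 19, 10, 9, 8, 17, 21, 0, 13, 3, 7, 18, 16, 12, 6, 5]
i: (SA[i-1],SA[i]) lcp shared
  1: (1,14) 2 'aa'
  2: (14,20) 1 'a'
  3: (20,2) 2 'ac'
  4: (2,15) 1 'a'
  5: (15,11) 2 'ad'
  6: (11,4) 2 'ad'
  7: (4,19) 0 ''
  8: (19,10) 2 'ba'
  9: (10,9) 1 'b'
  10: (9,8) 2 'bb'
  11: (8,17) 1 'b'
  12: (17,21) 0 ''
  13: (21,0) 1 'c'
  14: (0,13) 3 'caa'
  15: (13,3) 2 'ca'
  16: (3,7) 1 'c'
  17: (7,18) 0 ''
  18: (18,16) 2 'db'
  19: (16,12) 1 'd'
  20: (12,6) 2 'dc'
  21: (6,5) 1 'd'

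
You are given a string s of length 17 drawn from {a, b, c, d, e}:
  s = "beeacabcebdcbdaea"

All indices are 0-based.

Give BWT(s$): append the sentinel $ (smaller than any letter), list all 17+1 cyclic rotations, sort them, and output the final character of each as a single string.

aecedace$adbbbaecb

rank  rotation            last
    0  $beeacabcebdcbdaea  a
    1  a$beeacabcebdcbdae  e
    2  abcebdcbdaea$beeac  c
    3  acabcebdcbdaea$bee  e
    4  aea$beeacabcebdcbd  d
    5  bcebdcbdaea$beeaca  a
    6  bdaea$beeacabcebdc  c
    7  bdcbdaea$beeacabce  e
    8  beeacabcebdcbdaea$  $
    9  cabcebdcbdaea$beea  a
   10  cbdaea$beeacabcebd  d
   11  cebdcbdaea$beeacab  b
   12  daea$beeacabcebdcb  b
   13  dcbdaea$beeacabceb  b
   14  ea$beeacabcebdcbda  a
   15  eacabcebdcbdaea$be  e
   16  ebdcbdaea$beeacabc  c
   17  eeacabcebdcbdaea$b  b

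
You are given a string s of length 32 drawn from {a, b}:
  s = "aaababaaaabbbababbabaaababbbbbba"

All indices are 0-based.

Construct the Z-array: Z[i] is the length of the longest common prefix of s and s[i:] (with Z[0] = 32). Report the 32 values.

Z[0]=32
i=1: i≥r, start 0; Z[1]=2 extend→box=[1,3)
i=2: min(r-i=1, Z[1]=2)=1; Z[2]=1
i=3: i≥r, start 0; Z[3]=0
i=4: i≥r, start 0; Z[4]=1 extend→box=[4,5)
i=5: i≥r, start 0; Z[5]=0
i=6: i≥r, start 0; Z[6]=3 extend→box=[6,9)
i=7: min(r-i=2, Z[1]=2)=2; Z[7]=4 extend→box=[7,11)
i=8: min(r-i=3, Z[1]=2)=2; Z[8]=2
i=9: min(r-i=2, Z[2]=1)=1; Z[9]=1
i=10: min(r-i=1, Z[3]=0)=0; Z[10]=0
i=11: i≥r, start 0; Z[11]=0
i=12: i≥r, start 0; Z[12]=0
i=13: i≥r, start 0; Z[13]=1 extend→box=[13,14)
i=14: i≥r, start 0; Z[14]=0
i=15: i≥r, start 0; Z[15]=1 extend→box=[15,16)
i=16: i≥r, start 0; Z[16]=0
i=17: i≥r, start 0; Z[17]=0
i=18: i≥r, start 0; Z[18]=1 extend→box=[18,19)
i=19: i≥r, start 0; Z[19]=0
i=20: i≥r, start 0; Z[20]=6 extend→box=[20,26)
i=21: min(r-i=5, Z[1]=2)=2; Z[21]=2
i=22: min(r-i=4, Z[2]=1)=1; Z[22]=1
i=23: min(r-i=3, Z[3]=0)=0; Z[23]=0
i=24: min(r-i=2, Z[4]=1)=1; Z[24]=1
i=25: min(r-i=1, Z[5]=0)=0; Z[25]=0
i=26: i≥r, start 0; Z[26]=0
i=27: i≥r, start 0; Z[27]=0
i=28: i≥r, start 0; Z[28]=0
i=29: i≥r, start 0; Z[29]=0
i=30: i≥r, start 0; Z[30]=0
i=31: i≥r, start 0; Z[31]=1 extend→box=[31,32)

[32, 2, 1, 0, 1, 0, 3, 4, 2, 1, 0, 0, 0, 1, 0, 1, 0, 0, 1, 0, 6, 2, 1, 0, 1, 0, 0, 0, 0, 0, 0, 1]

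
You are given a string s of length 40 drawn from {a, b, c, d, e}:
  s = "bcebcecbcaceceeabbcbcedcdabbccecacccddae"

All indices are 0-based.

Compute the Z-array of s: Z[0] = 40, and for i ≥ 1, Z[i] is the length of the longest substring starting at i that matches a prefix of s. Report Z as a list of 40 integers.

Z[0]=40
i=1: fresh scan; Z[1]=0
i=2: fresh scan; Z[2]=0
i=3: fresh scan; Z[3]=3 grow→box=[3,6)
i=4: min(r-i=2, Z[1]=0)=0; Z[4]=0
i=5: min(r-i=1, Z[2]=0)=0; Z[5]=0
i=6: fresh scan; Z[6]=0
i=7: fresh scan; Z[7]=2 grow→box=[7,9)
i=8: min(r-i=1, Z[1]=0)=0; Z[8]=0
i=9: fresh scan; Z[9]=0
i=10: fresh scan; Z[10]=0
i=11: fresh scan; Z[11]=0
i=12: fresh scan; Z[12]=0
i=13: fresh scan; Z[13]=0
i=14: fresh scan; Z[14]=0
i=15: fresh scan; Z[15]=0
i=16: fresh scan; Z[16]=1 grow→box=[16,17)
i=17: fresh scan; Z[17]=2 grow→box=[17,19)
i=18: min(r-i=1, Z[1]=0)=0; Z[18]=0
i=19: fresh scan; Z[19]=3 grow→box=[19,22)
i=20: min(r-i=2, Z[1]=0)=0; Z[20]=0
i=21: min(r-i=1, Z[2]=0)=0; Z[21]=0
i=22: fresh scan; Z[22]=0
i=23: fresh scan; Z[23]=0
i=24: fresh scan; Z[24]=0
i=25: fresh scan; Z[25]=0
i=26: fresh scan; Z[26]=1 grow→box=[26,27)
i=27: fresh scan; Z[27]=2 grow→box=[27,29)
i=28: min(r-i=1, Z[1]=0)=0; Z[28]=0
i=29: fresh scan; Z[29]=0
i=30: fresh scan; Z[30]=0
i=31: fresh scan; Z[31]=0
i=32: fresh scan; Z[32]=0
i=33: fresh scan; Z[33]=0
i=34: fresh scan; Z[34]=0
i=35: fresh scan; Z[35]=0
i=36: fresh scan; Z[36]=0
i=37: fresh scan; Z[37]=0
i=38: fresh scan; Z[38]=0
i=39: fresh scan; Z[39]=0

[40, 0, 0, 3, 0, 0, 0, 2, 0, 0, 0, 0, 0, 0, 0, 0, 1, 2, 0, 3, 0, 0, 0, 0, 0, 0, 1, 2, 0, 0, 0, 0, 0, 0, 0, 0, 0, 0, 0, 0]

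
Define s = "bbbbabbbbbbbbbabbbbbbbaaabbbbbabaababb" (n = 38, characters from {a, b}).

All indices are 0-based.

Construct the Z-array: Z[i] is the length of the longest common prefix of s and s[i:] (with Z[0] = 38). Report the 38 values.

[38, 3, 2, 1, 0, 4, 4, 4, 4, 4, 12, 3, 2, 1, 0, 4, 4, 4, 5, 3, 2, 1, 0, 0, 0, 4, 6, 3, 2, 1, 0, 1, 0, 0, 1, 0, 2, 1]

Z[0]=38
i=1: i≥r, start 0; Z[1]=3 grow→box=[1,4)
i=2: min(r-i=2, Z[1]=3)=2; Z[2]=2
i=3: min(r-i=1, Z[2]=2)=1; Z[3]=1
i=4: i≥r, start 0; Z[4]=0
i=5: i≥r, start 0; Z[5]=4 grow→box=[5,9)
i=6: min(r-i=3, Z[1]=3)=3; Z[6]=4 grow→box=[6,10)
i=7: min(r-i=3, Z[1]=3)=3; Z[7]=4 grow→box=[7,11)
i=8: min(r-i=3, Z[1]=3)=3; Z[8]=4 grow→box=[8,12)
i=9: min(r-i=3, Z[1]=3)=3; Z[9]=4 grow→box=[9,13)
i=10: min(r-i=3, Z[1]=3)=3; Z[10]=12 grow→box=[10,22)
i=11: min(r-i=11, Z[1]=3)=3; Z[11]=3
i=12: min(r-i=10, Z[2]=2)=2; Z[12]=2
i=13: min(r-i=9, Z[3]=1)=1; Z[13]=1
i=14: min(r-i=8, Z[4]=0)=0; Z[14]=0
i=15: min(r-i=7, Z[5]=4)=4; Z[15]=4
i=16: min(r-i=6, Z[6]=4)=4; Z[16]=4
i=17: min(r-i=5, Z[7]=4)=4; Z[17]=4
i=18: min(r-i=4, Z[8]=4)=4; Z[18]=5 grow→box=[18,23)
i=19: min(r-i=4, Z[1]=3)=3; Z[19]=3
i=20: min(r-i=3, Z[2]=2)=2; Z[20]=2
i=21: min(r-i=2, Z[3]=1)=1; Z[21]=1
i=22: min(r-i=1, Z[4]=0)=0; Z[22]=0
i=23: i≥r, start 0; Z[23]=0
i=24: i≥r, start 0; Z[24]=0
i=25: i≥r, start 0; Z[25]=4 grow→box=[25,29)
i=26: min(r-i=3, Z[1]=3)=3; Z[26]=6 grow→box=[26,32)
i=27: min(r-i=5, Z[1]=3)=3; Z[27]=3
i=28: min(r-i=4, Z[2]=2)=2; Z[28]=2
i=29: min(r-i=3, Z[3]=1)=1; Z[29]=1
i=30: min(r-i=2, Z[4]=0)=0; Z[30]=0
i=31: min(r-i=1, Z[5]=4)=1; Z[31]=1
i=32: i≥r, start 0; Z[32]=0
i=33: i≥r, start 0; Z[33]=0
i=34: i≥r, start 0; Z[34]=1 grow→box=[34,35)
i=35: i≥r, start 0; Z[35]=0
i=36: i≥r, start 0; Z[36]=2 grow→box=[36,38)
i=37: min(r-i=1, Z[1]=3)=1; Z[37]=1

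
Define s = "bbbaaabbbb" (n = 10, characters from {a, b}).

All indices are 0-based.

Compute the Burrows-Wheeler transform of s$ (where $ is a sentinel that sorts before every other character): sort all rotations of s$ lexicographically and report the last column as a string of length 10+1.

bbaabbbbb$a

rank  rotation     last
    0  $bbbaaabbbb  b
    1  aaabbbb$bbb  b
    2  aabbbb$bbba  a
    3  abbbb$bbbaa  a
    4  b$bbbaaabbb  b
    5  baaabbbb$bb  b
    6  bb$bbbaaabb  b
    7  bbaaabbbb$b  b
    8  bbb$bbbaaab  b
    9  bbbaaabbbb$  $
   10  bbbb$bbbaaa  a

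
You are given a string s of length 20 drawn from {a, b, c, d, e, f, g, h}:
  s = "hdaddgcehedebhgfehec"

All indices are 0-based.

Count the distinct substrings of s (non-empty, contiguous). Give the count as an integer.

195

rank→(start, suffix):
  0 → (2, 'addgcehedebhgfehec')
  1 → (12, 'bhgfehec')
  2 → (19, 'c')
  3 → (6, 'cehedebhgfehec')
  4 → (1, 'daddgcehedebhgfehec')
  5 → (3, 'ddgcehedebhgfehec')
  6 → (10, 'debhgfehec')
  7 → (4, 'dgcehedebhgfehec')
  8 → (11, 'ebhgfehec')
  9 → (18, 'ec')
  10 → (9, 'edebhgfehec')
  11 → (16, 'ehec')
  12 → (7, 'ehedebhgfehec')
  13 → (15, 'fehec')
  14 → (5, 'gcehedebhgfehec')
  15 → (14, 'gfehec')
  16 → (0, 'hdaddgcehedebhgfehec')
  17 → (17, 'hec')
  18 → (8, 'hedebhgfehec')
  19 → (13, 'hgfehec')

SA = [2, 12, 19, 6, 1, 3, 10, 4, 11, 18, 9, 16, 7, 15, 5, 14, 0, 17, 8, 13]
i: (SA[i-1],SA[i]) lcp shared
  1: (2,12) 0 ''
  2: (12,19) 0 ''
  3: (19,6) 1 'c'
  4: (6,1) 0 ''
  5: (1,3) 1 'd'
  6: (3,10) 1 'd'
  7: (10,4) 1 'd'
  8: (4,11) 0 ''
  9: (11,18) 1 'e'
  10: (18,9) 1 'e'
  11: (9,16) 1 'e'
  12: (16,7) 3 'ehe'
  13: (7,15) 0 ''
  14: (15,5) 0 ''
  15: (5,14) 1 'g'
  16: (14,0) 0 ''
  17: (0,17) 1 'h'
  18: (17,8) 2 'he'
  19: (8,13) 1 'h'

n(n+1)/2 = 20·21/2 = 210
Σ LCP = 0 + 0 + 0 + 1 + 0 + 1 + 1 + 1 + 0 + 1 + 1 + 1 + 3 + 0 + 0 + 1 + 0 + 1 + 2 + 1 = 15
distinct = 210 − 15 = 195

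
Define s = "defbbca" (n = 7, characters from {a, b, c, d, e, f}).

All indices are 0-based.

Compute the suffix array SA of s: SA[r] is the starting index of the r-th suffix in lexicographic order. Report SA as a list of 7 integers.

rank→(start, suffix):
  0 → (6, 'a')
  1 → (3, 'bbca')
  2 → (4, 'bca')
  3 → (5, 'ca')
  4 → (0, 'defbbca')
  5 → (1, 'efbbca')
  6 → (2, 'fbbca')

[6, 3, 4, 5, 0, 1, 2]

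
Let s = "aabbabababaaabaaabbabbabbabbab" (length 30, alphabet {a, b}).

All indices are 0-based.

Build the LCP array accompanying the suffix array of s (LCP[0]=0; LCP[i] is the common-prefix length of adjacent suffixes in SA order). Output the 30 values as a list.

sorted suffixes:
  #0 SA[0]=10  'aaabaaabbabbabbabbab'
  #1 SA[1]=14  'aaabbabbabbabbab'
  #2 SA[2]=11  'aabaaabbabbabbabbab'
  #3 SA[3]=0  'aabbabababaaabaaabbabbabbabbab'
  #4 SA[4]=15  'aabbabbabbabbab'
  #5 SA[5]=28  'ab'
  #6 SA[6]=8  'abaaabaaabbabbabbabbab'
  #7 SA[7]=12  'abaaabbabbabbabbab'
  #8 SA[8]=6  'ababaaabaaabbabbabbabbab'
  #9 SA[9]=4  'abababaaabaaabbabbabbabbab'
  #10 SA[10]=25  'abbab'
  #11 SA[11]=1  'abbabababaaabaaabbabbabbabbab'
  #12 SA[12]=22  'abbabbab'
  #13 SA[13]=19  'abbabbabbab'
  #14 SA[14]=16  'abbabbabbabbab'
  #15 SA[15]=29  'b'
  #16 SA[16]=9  'baaabaaabbabbabbabbab'
  #17 SA[17]=13  'baaabbabbabbabbab'
  #18 SA[18]=27  'bab'
  #19 SA[19]=7  'babaaabaaabbabbabbabbab'
  #20 SA[20]=5  'bababaaabaaabbabbabbabbab'
  #21 SA[21]=3  'babababaaabaaabbabbabbabbab'
  #22 SA[22]=24  'babbab'
  #23 SA[23]=21  'babbabbab'
  #24 SA[24]=18  'babbabbabbab'
  #25 SA[25]=26  'bbab'
  #26 SA[26]=2  'bbabababaaabaaabbabbabbabbab'
  #27 SA[27]=23  'bbabbab'
  #28 SA[28]=20  'bbabbabbab'
  #29 SA[29]=17  'bbabbabbabbab'

SA = [10, 14, 11, 0, 15, 28, 8, 12, 6, 4, 25, 1, 22, 19, 16, 29, 9, 13, 27, 7, 5, 3, 24, 21, 18, 26, 2, 23, 20, 17]
[i] adj suffixes → lcp
  [1] 10/14 → 4 ('aaab')
  [2] 14/11 → 2 ('aa')
  [3] 11/0 → 3 ('aab')
  [4] 0/15 → 6 ('aabbab')
  [5] 15/28 → 1 ('a')
  [6] 28/8 → 2 ('ab')
  [7] 8/12 → 6 ('abaaab')
  [8] 12/6 → 3 ('aba')
  [9] 6/4 → 5 ('ababa')
  [10] 4/25 → 2 ('ab')
  [11] 25/1 → 5 ('abbab')
  [12] 1/22 → 5 ('abbab')
  [13] 22/19 → 8 ('abbabbab')
  [14] 19/16 → 11 ('abbabbabbab')
  [15] 16/29 → 0 ('')
  [16] 29/9 → 1 ('b')
  [17] 9/13 → 5 ('baaab')
  [18] 13/27 → 2 ('ba')
  [19] 27/7 → 3 ('bab')
  [20] 7/5 → 4 ('baba')
  [21] 5/3 → 6 ('bababa')
  [22] 3/24 → 3 ('bab')
  [23] 24/21 → 6 ('babbab')
  [24] 21/18 → 9 ('babbabbab')
  [25] 18/26 → 1 ('b')
  [26] 26/2 → 4 ('bbab')
  [27] 2/23 → 4 ('bbab')
  [28] 23/20 → 7 ('bbabbab')
  [29] 20/17 → 10 ('bbabbabbab')

[0, 4, 2, 3, 6, 1, 2, 6, 3, 5, 2, 5, 5, 8, 11, 0, 1, 5, 2, 3, 4, 6, 3, 6, 9, 1, 4, 4, 7, 10]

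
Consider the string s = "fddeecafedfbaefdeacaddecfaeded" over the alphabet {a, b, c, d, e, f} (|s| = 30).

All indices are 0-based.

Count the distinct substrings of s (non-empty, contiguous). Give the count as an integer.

rank | idx | suffix
   0 |  17 | acaddecfaeded
   1 |  19 | addecfaeded
   2 |  25 | aeded
   3 |  12 | aefdeacaddecfaeded
   4 |   6 | afedfbaefdeacaddecfaeded
   5 |  11 | baefdeacaddecfaeded
   6 |  18 | caddecfaeded
   7 |   5 | cafedfbaefdeacaddecfaeded
   8 |  23 | cfaeded
   9 |  29 | d
  10 |  20 | ddecfaeded
  11 |   1 | ddeecafedfbaefdeacaddecfaeded
  12 |  15 | deacaddecfaeded
  13 |  21 | decfaeded
  14 |  27 | ded
  15 |   2 | deecafedfbaefdeacaddecfaeded
  16 |   9 | dfbaefdeacaddecfaeded
  17 |  16 | eacaddecfaeded
  18 |   4 | ecafedfbaefdeacaddecfaeded
  19 |  22 | ecfaeded
  20 |  28 | ed
  21 |  26 | eded
  22 |   8 | edfbaefdeacaddecfaeded
  23 |   3 | eecafedfbaefdeacaddecfaeded
  24 |  13 | efdeacaddecfaeded
  25 |  24 | faeded
  26 |  10 | fbaefdeacaddecfaeded
  27 |   0 | fddeecafedfbaefdeacaddecfaeded
  28 |  14 | fdeacaddecfaeded
  29 |   7 | fedfbaefdeacaddecfaeded

SA = [17, 19, 25, 12, 6, 11, 18, 5, 23, 29, 20, 1, 15, 21, 27, 2, 9, 16, 4, 22, 28, 26, 8, 3, 13, 24, 10, 0, 14, 7]
[i] adj suffixes → lcp
  [1] 17/19 → 1 ('a')
  [2] 19/25 → 1 ('a')
  [3] 25/12 → 2 ('ae')
  [4] 12/6 → 1 ('a')
  [5] 6/11 → 0 ('')
  [6] 11/18 → 0 ('')
  [7] 18/5 → 2 ('ca')
  [8] 5/23 → 1 ('c')
  [9] 23/29 → 0 ('')
  [10] 29/20 → 1 ('d')
  [11] 20/1 → 3 ('dde')
  [12] 1/15 → 1 ('d')
  [13] 15/21 → 2 ('de')
  [14] 21/27 → 2 ('de')
  [15] 27/2 → 2 ('de')
  [16] 2/9 → 1 ('d')
  [17] 9/16 → 0 ('')
  [18] 16/4 → 1 ('e')
  [19] 4/22 → 2 ('ec')
  [20] 22/28 → 1 ('e')
  [21] 28/26 → 2 ('ed')
  [22] 26/8 → 2 ('ed')
  [23] 8/3 → 1 ('e')
  [24] 3/13 → 1 ('e')
  [25] 13/24 → 0 ('')
  [26] 24/10 → 1 ('f')
  [27] 10/0 → 1 ('f')
  [28] 0/14 → 2 ('fd')
  [29] 14/7 → 1 ('f')

n(n+1)/2 = 30·31/2 = 465
Σ LCP = 0 + 1 + 1 + 2 + 1 + 0 + 0 + 2 + 1 + 0 + 1 + 3 + 1 + 2 + 2 + 2 + 1 + 0 + 1 + 2 + 1 + 2 + 2 + 1 + 1 + 0 + 1 + 1 + 2 + 1 = 35
distinct = 465 − 35 = 430

430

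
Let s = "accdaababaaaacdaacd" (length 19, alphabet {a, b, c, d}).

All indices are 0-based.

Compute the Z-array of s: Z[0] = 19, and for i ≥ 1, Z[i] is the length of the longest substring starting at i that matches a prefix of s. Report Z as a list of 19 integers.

[19, 0, 0, 0, 1, 1, 0, 1, 0, 1, 1, 1, 2, 0, 0, 1, 2, 0, 0]

Z[0]=19
i=1: outside box; Z[1]=0
i=2: outside box; Z[2]=0
i=3: outside box; Z[3]=0
i=4: outside box; Z[4]=1 scan→box=[4,5)
i=5: outside box; Z[5]=1 scan→box=[5,6)
i=6: outside box; Z[6]=0
i=7: outside box; Z[7]=1 scan→box=[7,8)
i=8: outside box; Z[8]=0
i=9: outside box; Z[9]=1 scan→box=[9,10)
i=10: outside box; Z[10]=1 scan→box=[10,11)
i=11: outside box; Z[11]=1 scan→box=[11,12)
i=12: outside box; Z[12]=2 scan→box=[12,14)
i=13: min(r-i=1, Z[1]=0)=0; Z[13]=0
i=14: outside box; Z[14]=0
i=15: outside box; Z[15]=1 scan→box=[15,16)
i=16: outside box; Z[16]=2 scan→box=[16,18)
i=17: min(r-i=1, Z[1]=0)=0; Z[17]=0
i=18: outside box; Z[18]=0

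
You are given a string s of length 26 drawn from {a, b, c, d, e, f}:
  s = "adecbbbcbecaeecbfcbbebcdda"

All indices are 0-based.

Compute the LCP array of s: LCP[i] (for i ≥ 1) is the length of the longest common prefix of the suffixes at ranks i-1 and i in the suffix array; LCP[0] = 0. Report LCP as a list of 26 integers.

[0, 1, 1, 0, 2, 2, 1, 2, 1, 2, 1, 0, 1, 3, 2, 2, 1, 0, 1, 1, 0, 1, 2, 3, 1, 0]

rank | idx | suffix
   0 |  25 | a
   1 |   0 | adecbbbcbecaeecbfcbbebcdda
   2 |  11 | aeecbfcbbebcdda
   3 |   4 | bbbcbecaeecbfcbbebcdda
   4 |   5 | bbcbecaeecbfcbbebcdda
   5 |  18 | bbebcdda
   6 |   6 | bcbecaeecbfcbbebcdda
   7 |  21 | bcdda
   8 |  19 | bebcdda
   9 |   8 | becaeecbfcbbebcdda
  10 |  15 | bfcbbebcdda
  11 |  10 | caeecbfcbbebcdda
  12 |   3 | cbbbcbecaeecbfcbbebcdda
  13 |  17 | cbbebcdda
  14 |   7 | cbecaeecbfcbbebcdda
  15 |  14 | cbfcbbebcdda
  16 |  22 | cdda
  17 |  24 | da
  18 |  23 | dda
  19 |   1 | decbbbcbecaeecbfcbbebcdda
  20 |  20 | ebcdda
  21 |   9 | ecaeecbfcbbebcdda
  22 |   2 | ecbbbcbecaeecbfcbbebcdda
  23 |  13 | ecbfcbbebcdda
  24 |  12 | eecbfcbbebcdda
  25 |  16 | fcbbebcdda

SA = [25, 0, 11, 4, 5, 18, 6, 21, 19, 8, 15, 10, 3, 17, 7, 14, 22, 24, 23, 1, 20, 9, 2, 13, 12, 16]
rank  pair      lcp
   1  s[25:],s[0:]  1  'a'
   2  s[0:],s[11:]  1  'a'
   3  s[11:],s[4:]  0  ''
   4  s[4:],s[5:]  2  'bb'
   5  s[5:],s[18:]  2  'bb'
   6  s[18:],s[6:]  1  'b'
   7  s[6:],s[21:]  2  'bc'
   8  s[21:],s[19:]  1  'b'
   9  s[19:],s[8:]  2  'be'
  10  s[8:],s[15:]  1  'b'
  11  s[15:],s[10:]  0  ''
  12  s[10:],s[3:]  1  'c'
  13  s[3:],s[17:]  3  'cbb'
  14  s[17:],s[7:]  2  'cb'
  15  s[7:],s[14:]  2  'cb'
  16  s[14:],s[22:]  1  'c'
  17  s[22:],s[24:]  0  ''
  18  s[24:],s[23:]  1  'd'
  19  s[23:],s[1:]  1  'd'
  20  s[1:],s[20:]  0  ''
  21  s[20:],s[9:]  1  'e'
  22  s[9:],s[2:]  2  'ec'
  23  s[2:],s[13:]  3  'ecb'
  24  s[13:],s[12:]  1  'e'
  25  s[12:],s[16:]  0  ''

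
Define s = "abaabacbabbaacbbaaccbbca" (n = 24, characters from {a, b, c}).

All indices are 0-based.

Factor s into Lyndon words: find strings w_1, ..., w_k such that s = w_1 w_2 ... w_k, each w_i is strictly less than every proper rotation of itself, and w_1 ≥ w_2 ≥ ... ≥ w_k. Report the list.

["ab", "aabacbabbaacbbaaccbbc", "a"]

emit factor 1: 'ab' (i=0, period=2)
emit factor 2: 'aabacbabbaacbbaaccbbc' (i=2, period=21)
emit factor 3: 'a' (i=23, period=1)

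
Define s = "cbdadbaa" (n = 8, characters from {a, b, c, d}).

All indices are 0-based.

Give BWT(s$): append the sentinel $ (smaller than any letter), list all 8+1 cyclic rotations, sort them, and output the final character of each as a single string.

rank  rotation   last
    0  $cbdadbaa  a
    1  a$cbdadba  a
    2  aa$cbdadb  b
    3  adbaa$cbd  d
    4  baa$cbdad  d
    5  bdadbaa$c  c
    6  cbdadbaa$  $
    7  dadbaa$cb  b
    8  dbaa$cbda  a

aabddc$ba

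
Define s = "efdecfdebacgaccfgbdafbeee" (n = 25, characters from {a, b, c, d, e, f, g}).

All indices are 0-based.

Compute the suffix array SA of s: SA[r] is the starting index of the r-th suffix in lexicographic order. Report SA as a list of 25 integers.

[12, 9, 19, 8, 17, 21, 13, 4, 14, 10, 18, 6, 2, 24, 7, 3, 23, 22, 0, 20, 5, 1, 15, 11, 16]

rank | idx | suffix
   0 |  12 | accfgbdafbeee
   1 |   9 | acgaccfgbdafbeee
   2 |  19 | afbeee
   3 |   8 | bacgaccfgbdafbeee
   4 |  17 | bdafbeee
   5 |  21 | beee
   6 |  13 | ccfgbdafbeee
   7 |   4 | cfdebacgaccfgbdafbeee
   8 |  14 | cfgbdafbeee
   9 |  10 | cgaccfgbdafbeee
  10 |  18 | dafbeee
  11 |   6 | debacgaccfgbdafbeee
  12 |   2 | decfdebacgaccfgbdafbeee
  13 |  24 | e
  14 |   7 | ebacgaccfgbdafbeee
  15 |   3 | ecfdebacgaccfgbdafbeee
  16 |  23 | ee
  17 |  22 | eee
  18 |   0 | efdecfdebacgaccfgbdafbeee
  19 |  20 | fbeee
  20 |   5 | fdebacgaccfgbdafbeee
  21 |   1 | fdecfdebacgaccfgbdafbeee
  22 |  15 | fgbdafbeee
  23 |  11 | gaccfgbdafbeee
  24 |  16 | gbdafbeee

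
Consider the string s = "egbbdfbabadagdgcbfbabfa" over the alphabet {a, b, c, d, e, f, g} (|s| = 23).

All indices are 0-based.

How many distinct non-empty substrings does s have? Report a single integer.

252

sorted suffixes:
  #0 SA[0]=22  'a'
  #1 SA[1]=7  'abadagdgcbfbabfa'
  #2 SA[2]=19  'abfa'
  #3 SA[3]=9  'adagdgcbfbabfa'
  #4 SA[4]=11  'agdgcbfbabfa'
  #5 SA[5]=6  'babadagdgcbfbabfa'
  #6 SA[6]=18  'babfa'
  #7 SA[7]=8  'badagdgcbfbabfa'
  #8 SA[8]=2  'bbdfbabadagdgcbfbabfa'
  #9 SA[9]=3  'bdfbabadagdgcbfbabfa'
  #10 SA[10]=20  'bfa'
  #11 SA[11]=16  'bfbabfa'
  #12 SA[12]=15  'cbfbabfa'
  #13 SA[13]=10  'dagdgcbfbabfa'
  #14 SA[14]=4  'dfbabadagdgcbfbabfa'
  #15 SA[15]=13  'dgcbfbabfa'
  #16 SA[16]=0  'egbbdfbabadagdgcbfbabfa'
  #17 SA[17]=21  'fa'
  #18 SA[18]=5  'fbabadagdgcbfbabfa'
  #19 SA[19]=17  'fbabfa'
  #20 SA[20]=1  'gbbdfbabadagdgcbfbabfa'
  #21 SA[21]=14  'gcbfbabfa'
  #22 SA[22]=12  'gdgcbfbabfa'

SA = [22, 7, 19, 9, 11, 6, 18, 8, 2, 3, 20, 16, 15, 10, 4, 13, 0, 21, 5, 17, 1, 14, 12]
rank  pair      lcp
   1  s[22:],s[7:]  1  'a'
   2  s[7:],s[19:]  2  'ab'
   3  s[19:],s[9:]  1  'a'
   4  s[9:],s[11:]  1  'a'
   5  s[11:],s[6:]  0  ''
   6  s[6:],s[18:]  3  'bab'
   7  s[18:],s[8:]  2  'ba'
   8  s[8:],s[2:]  1  'b'
   9  s[2:],s[3:]  1  'b'
  10  s[3:],s[20:]  1  'b'
  11  s[20:],s[16:]  2  'bf'
  12  s[16:],s[15:]  0  ''
  13  s[15:],s[10:]  0  ''
  14  s[10:],s[4:]  1  'd'
  15  s[4:],s[13:]  1  'd'
  16  s[13:],s[0:]  0  ''
  17  s[0:],s[21:]  0  ''
  18  s[21:],s[5:]  1  'f'
  19  s[5:],s[17:]  4  'fbab'
  20  s[17:],s[1:]  0  ''
  21  s[1:],s[14:]  1  'g'
  22  s[14:],s[12:]  1  'g'

n(n+1)/2 = 23·24/2 = 276
Σ LCP = 0 + 1 + 2 + 1 + 1 + 0 + 3 + 2 + 1 + 1 + 1 + 2 + 0 + 0 + 1 + 1 + 0 + 0 + 1 + 4 + 0 + 1 + 1 = 24
distinct = 276 − 24 = 252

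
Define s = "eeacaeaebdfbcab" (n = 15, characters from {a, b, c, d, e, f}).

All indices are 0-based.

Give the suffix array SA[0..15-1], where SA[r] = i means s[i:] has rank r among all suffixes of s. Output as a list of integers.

[13, 2, 4, 6, 14, 11, 8, 12, 3, 9, 1, 5, 7, 0, 10]

rank | idx | suffix
   0 |  13 | ab
   1 |   2 | acaeaebdfbcab
   2 |   4 | aeaebdfbcab
   3 |   6 | aebdfbcab
   4 |  14 | b
   5 |  11 | bcab
   6 |   8 | bdfbcab
   7 |  12 | cab
   8 |   3 | caeaebdfbcab
   9 |   9 | dfbcab
  10 |   1 | eacaeaebdfbcab
  11 |   5 | eaebdfbcab
  12 |   7 | ebdfbcab
  13 |   0 | eeacaeaebdfbcab
  14 |  10 | fbcab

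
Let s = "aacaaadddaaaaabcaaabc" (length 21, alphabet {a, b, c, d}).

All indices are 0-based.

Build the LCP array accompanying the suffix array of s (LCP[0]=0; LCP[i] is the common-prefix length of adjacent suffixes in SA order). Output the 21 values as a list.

sorted suffixes:
  #0 SA[0]=9  'aaaaabcaaabc'
  #1 SA[1]=10  'aaaabcaaabc'
  #2 SA[2]=16  'aaabc'
  #3 SA[3]=11  'aaabcaaabc'
  #4 SA[4]=3  'aaadddaaaaabcaaabc'
  #5 SA[5]=17  'aabc'
  #6 SA[6]=12  'aabcaaabc'
  #7 SA[7]=0  'aacaaadddaaaaabcaaabc'
  #8 SA[8]=4  'aadddaaaaabcaaabc'
  #9 SA[9]=18  'abc'
  #10 SA[10]=13  'abcaaabc'
  #11 SA[11]=1  'acaaadddaaaaabcaaabc'
  #12 SA[12]=5  'adddaaaaabcaaabc'
  #13 SA[13]=19  'bc'
  #14 SA[14]=14  'bcaaabc'
  #15 SA[15]=20  'c'
  #16 SA[16]=15  'caaabc'
  #17 SA[17]=2  'caaadddaaaaabcaaabc'
  #18 SA[18]=8  'daaaaabcaaabc'
  #19 SA[19]=7  'ddaaaaabcaaabc'
  #20 SA[20]=6  'dddaaaaabcaaabc'

SA = [9, 10, 16, 11, 3, 17, 12, 0, 4, 18, 13, 1, 5, 19, 14, 20, 15, 2, 8, 7, 6]
rank  pair      lcp
   1  s[9:],s[10:]  4  'aaaa'
   2  s[10:],s[16:]  3  'aaa'
   3  s[16:],s[11:]  5  'aaabc'
   4  s[11:],s[3:]  3  'aaa'
   5  s[3:],s[17:]  2  'aa'
   6  s[17:],s[12:]  4  'aabc'
   7  s[12:],s[0:]  2  'aa'
   8  s[0:],s[4:]  2  'aa'
   9  s[4:],s[18:]  1  'a'
  10  s[18:],s[13:]  3  'abc'
  11  s[13:],s[1:]  1  'a'
  12  s[1:],s[5:]  1  'a'
  13  s[5:],s[19:]  0  ''
  14  s[19:],s[14:]  2  'bc'
  15  s[14:],s[20:]  0  ''
  16  s[20:],s[15:]  1  'c'
  17  s[15:],s[2:]  4  'caaa'
  18  s[2:],s[8:]  0  ''
  19  s[8:],s[7:]  1  'd'
  20  s[7:],s[6:]  2  'dd'

[0, 4, 3, 5, 3, 2, 4, 2, 2, 1, 3, 1, 1, 0, 2, 0, 1, 4, 0, 1, 2]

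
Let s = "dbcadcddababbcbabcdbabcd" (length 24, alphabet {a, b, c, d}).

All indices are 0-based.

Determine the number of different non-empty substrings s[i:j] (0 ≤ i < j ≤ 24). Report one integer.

262

rank→(start, suffix):
  0 → (8, 'ababbcbabcdbabcd')
  1 → (10, 'abbcbabcdbabcd')
  2 → (20, 'abcd')
  3 → (15, 'abcdbabcd')
  4 → (3, 'adcddababbcbabcdbabcd')
  5 → (9, 'babbcbabcdbabcd')
  6 → (19, 'babcd')
  7 → (14, 'babcdbabcd')
  8 → (11, 'bbcbabcdbabcd')
  9 → (1, 'bcadcddababbcbabcdbabcd')
  10 → (12, 'bcbabcdbabcd')
  11 → (21, 'bcd')
  12 → (16, 'bcdbabcd')
  13 → (2, 'cadcddababbcbabcdbabcd')
  14 → (13, 'cbabcdbabcd')
  15 → (22, 'cd')
  16 → (17, 'cdbabcd')
  17 → (5, 'cddababbcbabcdbabcd')
  18 → (23, 'd')
  19 → (7, 'dababbcbabcdbabcd')
  20 → (18, 'dbabcd')
  21 → (0, 'dbcadcddababbcbabcdbabcd')
  22 → (4, 'dcddababbcbabcdbabcd')
  23 → (6, 'ddababbcbabcdbabcd')

SA = [8, 10, 20, 15, 3, 9, 19, 14, 11, 1, 12, 21, 16, 2, 13, 22, 17, 5, 23, 7, 18, 0, 4, 6]
[i] adj suffixes → lcp
  [1] 8/10 → 2 ('ab')
  [2] 10/20 → 2 ('ab')
  [3] 20/15 → 4 ('abcd')
  [4] 15/3 → 1 ('a')
  [5] 3/9 → 0 ('')
  [6] 9/19 → 3 ('bab')
  [7] 19/14 → 5 ('babcd')
  [8] 14/11 → 1 ('b')
  [9] 11/1 → 1 ('b')
  [10] 1/12 → 2 ('bc')
  [11] 12/21 → 2 ('bc')
  [12] 21/16 → 3 ('bcd')
  [13] 16/2 → 0 ('')
  [14] 2/13 → 1 ('c')
  [15] 13/22 → 1 ('c')
  [16] 22/17 → 2 ('cd')
  [17] 17/5 → 2 ('cd')
  [18] 5/23 → 0 ('')
  [19] 23/7 → 1 ('d')
  [20] 7/18 → 1 ('d')
  [21] 18/0 → 2 ('db')
  [22] 0/4 → 1 ('d')
  [23] 4/6 → 1 ('d')

n(n+1)/2 = 24·25/2 = 300
Σ LCP = 0 + 2 + 2 + 4 + 1 + 0 + 3 + 5 + 1 + 1 + 2 + 2 + 3 + 0 + 1 + 1 + 2 + 2 + 0 + 1 + 1 + 2 + 1 + 1 = 38
distinct = 300 − 38 = 262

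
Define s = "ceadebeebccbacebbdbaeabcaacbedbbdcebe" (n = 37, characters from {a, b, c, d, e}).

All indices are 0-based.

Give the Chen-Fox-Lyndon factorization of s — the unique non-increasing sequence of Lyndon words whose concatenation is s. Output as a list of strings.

emit factor 1: 'ce' (i=0, period=2)
emit factor 2: 'adebeebccb' (i=2, period=10)
emit factor 3: 'acebbdbae' (i=12, period=9)
emit factor 4: 'abc' (i=21, period=3)
emit factor 5: 'aacbedbbdcebe' (i=24, period=13)

["ce", "adebeebccb", "acebbdbae", "abc", "aacbedbbdcebe"]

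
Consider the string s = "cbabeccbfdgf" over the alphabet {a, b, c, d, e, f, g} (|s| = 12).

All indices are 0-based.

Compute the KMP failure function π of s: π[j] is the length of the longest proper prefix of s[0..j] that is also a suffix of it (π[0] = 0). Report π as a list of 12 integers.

π[0] = 0
j=1 s[j]='b': π[1]=0 (border '')
j=2 s[j]='a': π[2]=0 (border '')
j=3 s[j]='b': π[3]=0 (border '')
j=4 s[j]='e': π[4]=0 (border '')
j=5 s[j]='c': π[5]=1 (border 'c')
j=6 s[j]='c': k: 1→0; π[6]=1 (border 'c')
j=7 s[j]='b': π[7]=2 (border 'cb')
j=8 s[j]='f': k: 2→0; π[8]=0 (border '')
j=9 s[j]='d': π[9]=0 (border '')
j=10 s[j]='g': π[10]=0 (border '')
j=11 s[j]='f': π[11]=0 (border '')

[0, 0, 0, 0, 0, 1, 1, 2, 0, 0, 0, 0]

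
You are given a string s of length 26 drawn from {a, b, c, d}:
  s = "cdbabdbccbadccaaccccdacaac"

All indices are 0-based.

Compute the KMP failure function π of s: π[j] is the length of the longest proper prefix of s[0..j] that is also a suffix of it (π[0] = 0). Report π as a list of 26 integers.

[0, 0, 0, 0, 0, 0, 0, 1, 1, 0, 0, 0, 1, 1, 0, 0, 1, 1, 1, 1, 2, 0, 1, 0, 0, 1]

π[0] = 0
j=1 s[j]='d': π[1]=0 (border '')
j=2 s[j]='b': π[2]=0 (border '')
j=3 s[j]='a': π[3]=0 (border '')
j=4 s[j]='b': π[4]=0 (border '')
j=5 s[j]='d': π[5]=0 (border '')
j=6 s[j]='b': π[6]=0 (border '')
j=7 s[j]='c': π[7]=1 (border 'c')
j=8 s[j]='c': k: 1→0; π[8]=1 (border 'c')
j=9 s[j]='b': k: 1→0; π[9]=0 (border '')
j=10 s[j]='a': π[10]=0 (border '')
j=11 s[j]='d': π[11]=0 (border '')
j=12 s[j]='c': π[12]=1 (border 'c')
j=13 s[j]='c': k: 1→0; π[13]=1 (border 'c')
j=14 s[j]='a': k: 1→0; π[14]=0 (border '')
j=15 s[j]='a': π[15]=0 (border '')
j=16 s[j]='c': π[16]=1 (border 'c')
j=17 s[j]='c': k: 1→0; π[17]=1 (border 'c')
j=18 s[j]='c': k: 1→0; π[18]=1 (border 'c')
j=19 s[j]='c': k: 1→0; π[19]=1 (border 'c')
j=20 s[j]='d': π[20]=2 (border 'cd')
j=21 s[j]='a': k: 2→0; π[21]=0 (border '')
j=22 s[j]='c': π[22]=1 (border 'c')
j=23 s[j]='a': k: 1→0; π[23]=0 (border '')
j=24 s[j]='a': π[24]=0 (border '')
j=25 s[j]='c': π[25]=1 (border 'c')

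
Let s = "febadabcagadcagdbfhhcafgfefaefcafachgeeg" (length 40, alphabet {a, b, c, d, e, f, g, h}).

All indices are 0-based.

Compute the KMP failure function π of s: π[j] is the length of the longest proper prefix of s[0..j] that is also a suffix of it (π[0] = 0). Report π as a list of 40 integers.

π[0] = 0
j=1 s[j]='e': π[1]=0 (border '')
j=2 s[j]='b': π[2]=0 (border '')
j=3 s[j]='a': π[3]=0 (border '')
j=4 s[j]='d': π[4]=0 (border '')
j=5 s[j]='a': π[5]=0 (border '')
j=6 s[j]='b': π[6]=0 (border '')
j=7 s[j]='c': π[7]=0 (border '')
j=8 s[j]='a': π[8]=0 (border '')
j=9 s[j]='g': π[9]=0 (border '')
j=10 s[j]='a': π[10]=0 (border '')
j=11 s[j]='d': π[11]=0 (border '')
j=12 s[j]='c': π[12]=0 (border '')
j=13 s[j]='a': π[13]=0 (border '')
j=14 s[j]='g': π[14]=0 (border '')
j=15 s[j]='d': π[15]=0 (border '')
j=16 s[j]='b': π[16]=0 (border '')
j=17 s[j]='f': π[17]=1 (border 'f')
j=18 s[j]='h': k: 1→0; π[18]=0 (border '')
j=19 s[j]='h': π[19]=0 (border '')
j=20 s[j]='c': π[20]=0 (border '')
j=21 s[j]='a': π[21]=0 (border '')
j=22 s[j]='f': π[22]=1 (border 'f')
j=23 s[j]='g': k: 1→0; π[23]=0 (border '')
j=24 s[j]='f': π[24]=1 (border 'f')
j=25 s[j]='e': π[25]=2 (border 'fe')
j=26 s[j]='f': k: 2→0; π[26]=1 (border 'f')
j=27 s[j]='a': k: 1→0; π[27]=0 (border '')
j=28 s[j]='e': π[28]=0 (border '')
j=29 s[j]='f': π[29]=1 (border 'f')
j=30 s[j]='c': k: 1→0; π[30]=0 (border '')
j=31 s[j]='a': π[31]=0 (border '')
j=32 s[j]='f': π[32]=1 (border 'f')
j=33 s[j]='a': k: 1→0; π[33]=0 (border '')
j=34 s[j]='c': π[34]=0 (border '')
j=35 s[j]='h': π[35]=0 (border '')
j=36 s[j]='g': π[36]=0 (border '')
j=37 s[j]='e': π[37]=0 (border '')
j=38 s[j]='e': π[38]=0 (border '')
j=39 s[j]='g': π[39]=0 (border '')

[0, 0, 0, 0, 0, 0, 0, 0, 0, 0, 0, 0, 0, 0, 0, 0, 0, 1, 0, 0, 0, 0, 1, 0, 1, 2, 1, 0, 0, 1, 0, 0, 1, 0, 0, 0, 0, 0, 0, 0]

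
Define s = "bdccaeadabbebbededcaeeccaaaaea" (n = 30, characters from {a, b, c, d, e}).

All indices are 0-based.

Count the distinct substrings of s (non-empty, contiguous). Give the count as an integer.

423

sorted suffixes:
  #0 SA[0]=29  'a'
  #1 SA[1]=24  'aaaaea'
  #2 SA[2]=25  'aaaea'
  #3 SA[3]=26  'aaea'
  #4 SA[4]=8  'abbebbededcaeeccaaaaea'
  #5 SA[5]=6  'adabbebbededcaeeccaaaaea'
  #6 SA[6]=27  'aea'
  #7 SA[7]=4  'aeadabbebbededcaeeccaaaaea'
  #8 SA[8]=19  'aeeccaaaaea'
  #9 SA[9]=9  'bbebbededcaeeccaaaaea'
  #10 SA[10]=12  'bbededcaeeccaaaaea'
  #11 SA[11]=0  'bdccaeadabbebbededcaeeccaaaaea'
  #12 SA[12]=10  'bebbededcaeeccaaaaea'
  #13 SA[13]=13  'bededcaeeccaaaaea'
  #14 SA[14]=23  'caaaaea'
  #15 SA[15]=3  'caeadabbebbededcaeeccaaaaea'
  #16 SA[16]=18  'caeeccaaaaea'
  #17 SA[17]=22  'ccaaaaea'
  #18 SA[18]=2  'ccaeadabbebbededcaeeccaaaaea'
  #19 SA[19]=7  'dabbebbededcaeeccaaaaea'
  #20 SA[20]=17  'dcaeeccaaaaea'
  #21 SA[21]=1  'dccaeadabbebbededcaeeccaaaaea'
  #22 SA[22]=15  'dedcaeeccaaaaea'
  #23 SA[23]=28  'ea'
  #24 SA[24]=5  'eadabbebbededcaeeccaaaaea'
  #25 SA[25]=11  'ebbededcaeeccaaaaea'
  #26 SA[26]=21  'eccaaaaea'
  #27 SA[27]=16  'edcaeeccaaaaea'
  #28 SA[28]=14  'ededcaeeccaaaaea'
  #29 SA[29]=20  'eeccaaaaea'

SA = [29, 24, 25, 26, 8, 6, 27, 4, 19, 9, 12, 0, 10, 13, 23, 3, 18, 22, 2, 7, 17, 1, 15, 28, 5, 11, 21, 16, 14, 20]
rank  pair      lcp
   1  s[29:],s[24:]  1  'a'
   2  s[24:],s[25:]  3  'aaa'
   3  s[25:],s[26:]  2  'aa'
   4  s[26:],s[8:]  1  'a'
   5  s[8:],s[6:]  1  'a'
   6  s[6:],s[27:]  1  'a'
   7  s[27:],s[4:]  3  'aea'
   8  s[4:],s[19:]  2  'ae'
   9  s[19:],s[9:]  0  ''
  10  s[9:],s[12:]  3  'bbe'
  11  s[12:],s[0:]  1  'b'
  12  s[0:],s[10:]  1  'b'
  13  s[10:],s[13:]  2  'be'
  14  s[13:],s[23:]  0  ''
  15  s[23:],s[3:]  2  'ca'
  16  s[3:],s[18:]  3  'cae'
  17  s[18:],s[22:]  1  'c'
  18  s[22:],s[2:]  3  'cca'
  19  s[2:],s[7:]  0  ''
  20  s[7:],s[17:]  1  'd'
  21  s[17:],s[1:]  2  'dc'
  22  s[1:],s[15:]  1  'd'
  23  s[15:],s[28:]  0  ''
  24  s[28:],s[5:]  2  'ea'
  25  s[5:],s[11:]  1  'e'
  26  s[11:],s[21:]  1  'e'
  27  s[21:],s[16:]  1  'e'
  28  s[16:],s[14:]  2  'ed'
  29  s[14:],s[20:]  1  'e'

n(n+1)/2 = 30·31/2 = 465
Σ LCP = 0 + 1 + 3 + 2 + 1 + 1 + 1 + 3 + 2 + 0 + 3 + 1 + 1 + 2 + 0 + 2 + 3 + 1 + 3 + 0 + 1 + 2 + 1 + 0 + 2 + 1 + 1 + 1 + 2 + 1 = 42
distinct = 465 − 42 = 423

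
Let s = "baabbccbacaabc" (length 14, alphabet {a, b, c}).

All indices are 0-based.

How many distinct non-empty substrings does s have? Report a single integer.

sorted suffixes:
  #0 SA[0]=1  'aabbccbacaabc'
  #1 SA[1]=10  'aabc'
  #2 SA[2]=2  'abbccbacaabc'
  #3 SA[3]=11  'abc'
  #4 SA[4]=8  'acaabc'
  #5 SA[5]=0  'baabbccbacaabc'
  #6 SA[6]=7  'bacaabc'
  #7 SA[7]=3  'bbccbacaabc'
  #8 SA[8]=12  'bc'
  #9 SA[9]=4  'bccbacaabc'
  #10 SA[10]=13  'c'
  #11 SA[11]=9  'caabc'
  #12 SA[12]=6  'cbacaabc'
  #13 SA[13]=5  'ccbacaabc'

SA = [1, 10, 2, 11, 8, 0, 7, 3, 12, 4, 13, 9, 6, 5]
[i] adj suffixes → lcp
  [1] 1/10 → 3 ('aab')
  [2] 10/2 → 1 ('a')
  [3] 2/11 → 2 ('ab')
  [4] 11/8 → 1 ('a')
  [5] 8/0 → 0 ('')
  [6] 0/7 → 2 ('ba')
  [7] 7/3 → 1 ('b')
  [8] 3/12 → 1 ('b')
  [9] 12/4 → 2 ('bc')
  [10] 4/13 → 0 ('')
  [11] 13/9 → 1 ('c')
  [12] 9/6 → 1 ('c')
  [13] 6/5 → 1 ('c')

n(n+1)/2 = 14·15/2 = 105
Σ LCP = 0 + 3 + 1 + 2 + 1 + 0 + 2 + 1 + 1 + 2 + 0 + 1 + 1 + 1 = 16
distinct = 105 − 16 = 89

89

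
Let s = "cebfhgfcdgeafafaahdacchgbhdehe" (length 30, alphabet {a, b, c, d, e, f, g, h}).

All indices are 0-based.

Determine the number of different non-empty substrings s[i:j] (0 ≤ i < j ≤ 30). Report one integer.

sorted suffixes:
  #0 SA[0]=15  'aahdacchgbhdehe'
  #1 SA[1]=19  'acchgbhdehe'
  #2 SA[2]=13  'afaahdacchgbhdehe'
  #3 SA[3]=11  'afafaahdacchgbhdehe'
  #4 SA[4]=16  'ahdacchgbhdehe'
  #5 SA[5]=2  'bfhgfcdgeafafaahdacchgbhdehe'
  #6 SA[6]=24  'bhdehe'
  #7 SA[7]=20  'cchgbhdehe'
  #8 SA[8]=7  'cdgeafafaahdacchgbhdehe'
  #9 SA[9]=0  'cebfhgfcdgeafafaahdacchgbhdehe'
  #10 SA[10]=21  'chgbhdehe'
  #11 SA[11]=18  'dacchgbhdehe'
  #12 SA[12]=26  'dehe'
  #13 SA[13]=8  'dgeafafaahdacchgbhdehe'
  #14 SA[14]=29  'e'
  #15 SA[15]=10  'eafafaahdacchgbhdehe'
  #16 SA[16]=1  'ebfhgfcdgeafafaahdacchgbhdehe'
  #17 SA[17]=27  'ehe'
  #18 SA[18]=14  'faahdacchgbhdehe'
  #19 SA[19]=12  'fafaahdacchgbhdehe'
  #20 SA[20]=6  'fcdgeafafaahdacchgbhdehe'
  #21 SA[21]=3  'fhgfcdgeafafaahdacchgbhdehe'
  #22 SA[22]=23  'gbhdehe'
  #23 SA[23]=9  'geafafaahdacchgbhdehe'
  #24 SA[24]=5  'gfcdgeafafaahdacchgbhdehe'
  #25 SA[25]=17  'hdacchgbhdehe'
  #26 SA[26]=25  'hdehe'
  #27 SA[27]=28  'he'
  #28 SA[28]=22  'hgbhdehe'
  #29 SA[29]=4  'hgfcdgeafafaahdacchgbhdehe'

SA = [15, 19, 13, 11, 16, 2, 24, 20, 7, 0, 21, 18, 26, 8, 29, 10, 1, 27, 14, 12, 6, 3, 23, 9, 5, 17, 25, 28, 22, 4]
rank  pair      lcp
   1  s[15:],s[19:]  1  'a'
   2  s[19:],s[13:]  1  'a'
   3  s[13:],s[11:]  3  'afa'
   4  s[11:],s[16:]  1  'a'
   5  s[16:],s[2:]  0  ''
   6  s[2:],s[24:]  1  'b'
   7  s[24:],s[20:]  0  ''
   8  s[20:],s[7:]  1  'c'
   9  s[7:],s[0:]  1  'c'
  10  s[0:],s[21:]  1  'c'
  11  s[21:],s[18:]  0  ''
  12  s[18:],s[26:]  1  'd'
  13  s[26:],s[8:]  1  'd'
  14  s[8:],s[29:]  0  ''
  15  s[29:],s[10:]  1  'e'
  16  s[10:],s[1:]  1  'e'
  17  s[1:],s[27:]  1  'e'
  18  s[27:],s[14:]  0  ''
  19  s[14:],s[12:]  2  'fa'
  20  s[12:],s[6:]  1  'f'
  21  s[6:],s[3:]  1  'f'
  22  s[3:],s[23:]  0  ''
  23  s[23:],s[9:]  1  'g'
  24  s[9:],s[5:]  1  'g'
  25  s[5:],s[17:]  0  ''
  26  s[17:],s[25:]  2  'hd'
  27  s[25:],s[28:]  1  'h'
  28  s[28:],s[22:]  1  'h'
  29  s[22:],s[4:]  2  'hg'

n(n+1)/2 = 30·31/2 = 465
Σ LCP = 0 + 1 + 1 + 3 + 1 + 0 + 1 + 0 + 1 + 1 + 1 + 0 + 1 + 1 + 0 + 1 + 1 + 1 + 0 + 2 + 1 + 1 + 0 + 1 + 1 + 0 + 2 + 1 + 1 + 2 = 27
distinct = 465 − 27 = 438

438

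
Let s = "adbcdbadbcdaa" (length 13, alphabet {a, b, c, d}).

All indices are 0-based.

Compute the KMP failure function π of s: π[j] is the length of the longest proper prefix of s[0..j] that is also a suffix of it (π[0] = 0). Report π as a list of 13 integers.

[0, 0, 0, 0, 0, 0, 1, 2, 3, 4, 5, 1, 1]

π[0] = 0
j=1 s[j]='d': π[1]=0 (border '')
j=2 s[j]='b': π[2]=0 (border '')
j=3 s[j]='c': π[3]=0 (border '')
j=4 s[j]='d': π[4]=0 (border '')
j=5 s[j]='b': π[5]=0 (border '')
j=6 s[j]='a': π[6]=1 (border 'a')
j=7 s[j]='d': π[7]=2 (border 'ad')
j=8 s[j]='b': π[8]=3 (border 'adb')
j=9 s[j]='c': π[9]=4 (border 'adbc')
j=10 s[j]='d': π[10]=5 (border 'adbcd')
j=11 s[j]='a': k: 5→0; π[11]=1 (border 'a')
j=12 s[j]='a': k: 1→0; π[12]=1 (border 'a')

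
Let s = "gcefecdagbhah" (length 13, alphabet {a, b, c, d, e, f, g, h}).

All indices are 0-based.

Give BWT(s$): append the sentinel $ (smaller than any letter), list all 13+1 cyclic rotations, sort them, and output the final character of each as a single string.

hdhgegcfcea$ab

rank  rotation        last
    0  $gcefecdagbhah  h
    1  agbhah$gcefecd  d
    2  ah$gcefecdagbh  h
    3  bhah$gcefecdag  g
    4  cdagbhah$gcefe  e
    5  cefecdagbhah$g  g
    6  dagbhah$gcefec  c
    7  ecdagbhah$gcef  f
    8  efecdagbhah$gc  c
    9  fecdagbhah$gce  e
   10  gbhah$gcefecda  a
   11  gcefecdagbhah$  $
   12  h$gcefecdagbha  a
   13  hah$gcefecdagb  b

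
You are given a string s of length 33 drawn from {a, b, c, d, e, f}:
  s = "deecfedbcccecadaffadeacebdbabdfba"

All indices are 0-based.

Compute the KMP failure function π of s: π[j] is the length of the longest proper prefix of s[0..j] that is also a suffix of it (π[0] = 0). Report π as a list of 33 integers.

[0, 0, 0, 0, 0, 0, 1, 0, 0, 0, 0, 0, 0, 0, 1, 0, 0, 0, 0, 1, 2, 0, 0, 0, 0, 1, 0, 0, 0, 1, 0, 0, 0]

π[0] = 0
j=1 s[j]='e': π[1]=0 (border '')
j=2 s[j]='e': π[2]=0 (border '')
j=3 s[j]='c': π[3]=0 (border '')
j=4 s[j]='f': π[4]=0 (border '')
j=5 s[j]='e': π[5]=0 (border '')
j=6 s[j]='d': π[6]=1 (border 'd')
j=7 s[j]='b': k: 1→0; π[7]=0 (border '')
j=8 s[j]='c': π[8]=0 (border '')
j=9 s[j]='c': π[9]=0 (border '')
j=10 s[j]='c': π[10]=0 (border '')
j=11 s[j]='e': π[11]=0 (border '')
j=12 s[j]='c': π[12]=0 (border '')
j=13 s[j]='a': π[13]=0 (border '')
j=14 s[j]='d': π[14]=1 (border 'd')
j=15 s[j]='a': k: 1→0; π[15]=0 (border '')
j=16 s[j]='f': π[16]=0 (border '')
j=17 s[j]='f': π[17]=0 (border '')
j=18 s[j]='a': π[18]=0 (border '')
j=19 s[j]='d': π[19]=1 (border 'd')
j=20 s[j]='e': π[20]=2 (border 'de')
j=21 s[j]='a': k: 2→0; π[21]=0 (border '')
j=22 s[j]='c': π[22]=0 (border '')
j=23 s[j]='e': π[23]=0 (border '')
j=24 s[j]='b': π[24]=0 (border '')
j=25 s[j]='d': π[25]=1 (border 'd')
j=26 s[j]='b': k: 1→0; π[26]=0 (border '')
j=27 s[j]='a': π[27]=0 (border '')
j=28 s[j]='b': π[28]=0 (border '')
j=29 s[j]='d': π[29]=1 (border 'd')
j=30 s[j]='f': k: 1→0; π[30]=0 (border '')
j=31 s[j]='b': π[31]=0 (border '')
j=32 s[j]='a': π[32]=0 (border '')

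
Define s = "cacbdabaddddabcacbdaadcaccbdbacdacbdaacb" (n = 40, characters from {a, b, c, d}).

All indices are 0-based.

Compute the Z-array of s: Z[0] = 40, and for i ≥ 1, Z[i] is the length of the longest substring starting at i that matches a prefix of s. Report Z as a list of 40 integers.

[40, 0, 1, 0, 0, 0, 0, 0, 0, 0, 0, 0, 0, 0, 6, 0, 1, 0, 0, 0, 0, 0, 3, 0, 1, 1, 0, 0, 0, 0, 1, 0, 0, 1, 0, 0, 0, 0, 1, 0]

Z[0]=40
i=1: fresh scan; Z[1]=0
i=2: fresh scan; Z[2]=1 scan→box=[2,3)
i=3: fresh scan; Z[3]=0
i=4: fresh scan; Z[4]=0
i=5: fresh scan; Z[5]=0
i=6: fresh scan; Z[6]=0
i=7: fresh scan; Z[7]=0
i=8: fresh scan; Z[8]=0
i=9: fresh scan; Z[9]=0
i=10: fresh scan; Z[10]=0
i=11: fresh scan; Z[11]=0
i=12: fresh scan; Z[12]=0
i=13: fresh scan; Z[13]=0
i=14: fresh scan; Z[14]=6 scan→box=[14,20)
i=15: min(r-i=5, Z[1]=0)=0; Z[15]=0
i=16: min(r-i=4, Z[2]=1)=1; Z[16]=1
i=17: min(r-i=3, Z[3]=0)=0; Z[17]=0
i=18: min(r-i=2, Z[4]=0)=0; Z[18]=0
i=19: min(r-i=1, Z[5]=0)=0; Z[19]=0
i=20: fresh scan; Z[20]=0
i=21: fresh scan; Z[21]=0
i=22: fresh scan; Z[22]=3 scan→box=[22,25)
i=23: min(r-i=2, Z[1]=0)=0; Z[23]=0
i=24: min(r-i=1, Z[2]=1)=1; Z[24]=1
i=25: fresh scan; Z[25]=1 scan→box=[25,26)
i=26: fresh scan; Z[26]=0
i=27: fresh scan; Z[27]=0
i=28: fresh scan; Z[28]=0
i=29: fresh scan; Z[29]=0
i=30: fresh scan; Z[30]=1 scan→box=[30,31)
i=31: fresh scan; Z[31]=0
i=32: fresh scan; Z[32]=0
i=33: fresh scan; Z[33]=1 scan→box=[33,34)
i=34: fresh scan; Z[34]=0
i=35: fresh scan; Z[35]=0
i=36: fresh scan; Z[36]=0
i=37: fresh scan; Z[37]=0
i=38: fresh scan; Z[38]=1 scan→box=[38,39)
i=39: fresh scan; Z[39]=0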